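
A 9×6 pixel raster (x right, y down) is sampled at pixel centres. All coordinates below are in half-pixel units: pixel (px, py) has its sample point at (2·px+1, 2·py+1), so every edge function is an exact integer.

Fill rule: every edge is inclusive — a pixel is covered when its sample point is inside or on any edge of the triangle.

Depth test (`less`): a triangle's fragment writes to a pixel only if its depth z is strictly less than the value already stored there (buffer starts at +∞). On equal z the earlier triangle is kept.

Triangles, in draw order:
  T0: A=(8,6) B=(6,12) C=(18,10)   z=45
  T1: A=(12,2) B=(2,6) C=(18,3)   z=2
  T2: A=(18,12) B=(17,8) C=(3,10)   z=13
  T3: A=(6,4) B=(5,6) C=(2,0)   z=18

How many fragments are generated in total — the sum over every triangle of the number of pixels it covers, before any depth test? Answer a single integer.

T0:
  2·area = 68  (B↔C swapped to make it positive)
  edge (8, 6)→(18, 10): d=(10,4) inclusive
  edge (18, 10)→(6, 12): d=(-12,2) inclusive
  edge (6, 12)→(8, 6): d=(2,-6) inclusive
    (4,1)@(9, 3): e=[-34,102,0] → ·  [on edge]
    (4,3)@(9, 7): e=[6,54,8] → █
    (5,3)@(11, 7): e=[-2,50,20] → ·
    (3,4)@(7, 9): e=[34,34,0] → █  [on edge]
    (5,4)@(11, 9): e=[18,26,24] → █
    (6,4)@(13, 9): e=[10,22,36] → █
    (7,4)@(15, 9): e=[2,18,48] → █
    (8,4)@(17, 9): e=[-6,14,60] → ·
    (3,5)@(7, 11): e=[54,10,4] → █
    (6,5)@(13, 11): e=[30,-2,40] → ·
    (7,5)@(15, 11): e=[22,-6,52] → ·
  covered (9 px):
    · · · · · · · · ·
    · · · · · · · · ·
    · · · · · · · · ·
    · · · · █ · · · ·
    · · · █ █ █ █ █ ·
    · · · █ █ █ · · ·
T1:
  2·area = 34  (B↔C swapped to make it positive)
  edge (12, 2)→(18, 3): d=(6,1) inclusive
  edge (18, 3)→(2, 6): d=(-16,3) inclusive
  edge (2, 6)→(12, 2): d=(10,-4) inclusive
    (5,1)@(11, 3): e=[7,21,6] → █
    (6,1)@(13, 3): e=[5,15,14] → █
    (7,1)@(15, 3): e=[3,9,22] → █
    (8,1)@(17, 3): e=[1,3,30] → █
    (2,2)@(5, 5): e=[25,7,2] → █
    (3,2)@(7, 5): e=[23,1,10] → █
    (4,2)@(9, 5): e=[21,-5,18] → ·
    (5,2)@(11, 5): e=[19,-11,26] → ·
    (6,2)@(13, 5): e=[17,-17,34] → ·
    (7,2)@(15, 5): e=[15,-23,42] → ·
    (8,2)@(17, 5): e=[13,-29,50] → ·
    (2,3)@(5, 7): e=[37,-25,22] → ·
  covered (6 px):
    · · · · · · · · ·
    · · · · · █ █ █ █
    · · █ █ · · · · ·
    · · · · · · · · ·
    · · · · · · · · ·
    · · · · · · · · ·
T2:
  2·area = 58  (B↔C swapped to make it positive)
  edge (18, 12)→(3, 10): d=(-15,-2) inclusive
  edge (3, 10)→(17, 8): d=(14,-2) inclusive
  edge (17, 8)→(18, 12): d=(1,4) inclusive
    (5,4)@(11, 9): e=[31,2,25] → █
    (6,4)@(13, 9): e=[35,6,17] → █
    (7,4)@(15, 9): e=[39,10,9] → █
    (8,4)@(17, 9): e=[43,14,1] → █
    (5,5)@(11, 11): e=[1,30,27] → █
  covered (8 px):
    · · · · · · · · ·
    · · · · · · · · ·
    · · · · · · · · ·
    · · · · · · · · ·
    · · · · · █ █ █ █
    · · · · · █ █ █ █
T3:
  2·area = 12
  edge (6, 4)→(5, 6): d=(-1,2) inclusive
  edge (5, 6)→(2, 0): d=(-3,-6) inclusive
  edge (2, 0)→(6, 4): d=(4,4) inclusive
    (1,0)@(3, 1): e=[9,3,0] → █  [on edge]
    (2,0)@(5, 1): e=[5,15,-8] → ·
    (1,1)@(3, 3): e=[7,-3,8] → ·
    (2,1)@(5, 3): e=[3,9,0] → █  [on edge]
    (3,1)@(7, 3): e=[-1,21,-8] → ·
    (2,2)@(5, 5): e=[1,3,8] → █
    (3,2)@(7, 5): e=[-3,15,0] → ·  [on edge]
    (2,3)@(5, 7): e=[-1,-3,16] → ·
    (4,3)@(9, 7): e=[-9,21,0] → ·  [on edge]
    (5,4)@(11, 9): e=[-15,27,0] → ·  [on edge]
    (6,5)@(13, 11): e=[-21,33,0] → ·  [on edge]
  covered (3 px):
    · █ · · · · · · ·
    · · █ · · · · · ·
    · · █ · · · · · ·
    · · · · · · · · ·
    · · · · · · · · ·
    · · · · · · · · ·

Result: 26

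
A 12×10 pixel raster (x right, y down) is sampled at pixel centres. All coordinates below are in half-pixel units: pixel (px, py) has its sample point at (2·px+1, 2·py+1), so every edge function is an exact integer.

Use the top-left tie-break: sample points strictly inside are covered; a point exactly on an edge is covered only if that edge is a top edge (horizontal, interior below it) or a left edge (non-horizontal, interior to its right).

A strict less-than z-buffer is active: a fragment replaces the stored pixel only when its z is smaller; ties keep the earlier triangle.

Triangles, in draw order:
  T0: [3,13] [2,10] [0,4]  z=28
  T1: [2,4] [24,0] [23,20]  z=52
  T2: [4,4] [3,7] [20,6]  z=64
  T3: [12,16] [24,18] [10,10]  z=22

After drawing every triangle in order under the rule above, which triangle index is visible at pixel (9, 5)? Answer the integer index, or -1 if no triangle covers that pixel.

T0:
  degenerate (2·area = 0) — covers nothing
T1:
  2·area = 436
  edge (2, 4)→(24, 0): d=(22,-4) top-left  bias=+0
  edge (24, 0)→(23, 20): d=(-1,20) right/bottom  bias=-1
  edge (23, 20)→(2, 4): d=(-21,-16) top-left  bias=+0
    (9,0)@(19, 1): e=[2,99,335] → #
    (10,0)@(21, 1): e=[10,59,367] → #
    (11,0)@(23, 1): e=[18,19,399] → #
    (4,1)@(9, 3): e=[6,297,133] → #
    (5,1)@(11, 3): e=[14,257,165] → #
    (6,1)@(13, 3): e=[22,217,197] → #
    (7,1)@(15, 3): e=[30,177,229] → #
    (8,1)@(17, 3): e=[38,137,261] → #
    (2,2)@(5, 5): e=[34,375,27] → #
    (3,2)@(7, 5): e=[42,335,59] → #
    (2,3)@(5, 7): e=[78,373,-15] → ·
    (3,3)@(7, 7): e=[86,333,17] → #
  covered (56 px):
    · · · · · · · · · # # #
    · · · · # # # # # # # #
    · · # # # # # # # # # #
    · · · # # # # # # # # #
    · · · · # # # # # # # #
    · · · · · · # # # # # #
    · · · · · · · # # # # #
    · · · · · · · · # # # #
    · · · · · · · · · · # #
    · · · · · · · · · · · #
T2:
  2·area = 50  (B↔C swapped to make it positive)
  edge (4, 4)→(20, 6): d=(16,2) right/bottom  bias=-1
  edge (20, 6)→(3, 7): d=(-17,1) right/bottom  bias=-1
  edge (3, 7)→(4, 4): d=(1,-3) top-left  bias=+0
    (2,0)@(5, 1): e=[-50,100,0] → ·  [on edge]
    (2,2)@(5, 5): e=[14,32,4] → #
    (3,2)@(7, 5): e=[10,30,10] → #
    (4,2)@(9, 5): e=[6,28,16] → #
    (5,2)@(11, 5): e=[2,26,22] → #
    (6,2)@(13, 5): e=[-2,24,28] → ·
    (1,3)@(3, 7): e=[50,0,0] → ·  [on edge]
    (2,3)@(5, 7): e=[46,-2,6] → ·
    (3,3)@(7, 7): e=[42,-4,12] → ·
    (4,3)@(9, 7): e=[38,-6,18] → ·
    (5,3)@(11, 7): e=[34,-8,24] → ·
    (0,6)@(1, 13): e=[150,-100,0] → ·  [on edge]
  covered (4 px):
    · · · · · · · · · · · ·
    · · · · · · · · · · · ·
    · · # # # # · · · · · ·
    · · · · · · · · · · · ·
    · · · · · · · · · · · ·
    · · · · · · · · · · · ·
    · · · · · · · · · · · ·
    · · · · · · · · · · · ·
    · · · · · · · · · · · ·
    · · · · · · · · · · · ·
T3:
  2·area = 68  (B↔C swapped to make it positive)
  edge (12, 16)→(10, 10): d=(-2,-6) top-left  bias=+0
  edge (10, 10)→(24, 18): d=(14,8) right/bottom  bias=-1
  edge (24, 18)→(12, 16): d=(-12,-2) top-left  bias=+0
    (3,0)@(7, 1): e=[0,-102,170] → ·  [on edge]
    (4,3)@(9, 7): e=[0,-34,102] → ·  [on edge]
    (5,5)@(11, 11): e=[4,6,58] → #
    (6,5)@(13, 11): e=[16,-10,62] → ·
    (5,6)@(11, 13): e=[0,34,34] → #  [on edge]
    (6,6)@(13, 13): e=[12,18,38] → #
    (7,6)@(15, 13): e=[24,2,42] → #
    (8,6)@(17, 13): e=[36,-14,46] → ·
    (5,7)@(11, 15): e=[-4,62,10] → ·
    (6,7)@(13, 15): e=[8,46,14] → #
    (8,7)@(17, 15): e=[32,14,22] → #
    (9,7)@(19, 15): e=[44,-2,26] → ·
    (6,9)@(13, 19): e=[0,102,-34] → ·  [on edge]
  covered (9 px):
    · · · · · · · · · · · ·
    · · · · · · · · · · · ·
    · · · · · · · · · · · ·
    · · · · · · · · · · · ·
    · · · · · · · · · · · ·
    · · · · · # · · · · · ·
    · · · · · # # # · · · ·
    · · · · · · # # # · · ·
    · · · · · · · · · # # ·
    · · · · · · · · · · · ·

Z-buffer (winner per pixel, '.' = empty):
  . . . . . . . . . 1 1 1
  . . . . 1 1 1 1 1 1 1 1
  . . 1 1 1 1 1 1 1 1 1 1
  . . . 1 1 1 1 1 1 1 1 1
  . . . . 1 1 1 1 1 1 1 1
  . . . . . 3 1 1 1 1 1 1
  . . . . . 3 3 3 1 1 1 1
  . . . . . . 3 3 3 1 1 1
  . . . . . . . . . 3 3 1
  . . . . . . . . . . . 1

Final: 1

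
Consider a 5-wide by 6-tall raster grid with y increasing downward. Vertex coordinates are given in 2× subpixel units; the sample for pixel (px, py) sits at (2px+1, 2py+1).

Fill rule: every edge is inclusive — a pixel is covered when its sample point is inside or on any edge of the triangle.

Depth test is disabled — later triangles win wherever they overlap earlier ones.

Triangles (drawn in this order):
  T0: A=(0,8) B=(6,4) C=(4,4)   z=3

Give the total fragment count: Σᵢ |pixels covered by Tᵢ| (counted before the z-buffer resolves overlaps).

T0:
  2·area = 8  (B↔C swapped to make it positive)
  edge (0, 8)→(4, 4): d=(4,-4) inclusive
  edge (4, 4)→(6, 4): d=(2,0) inclusive
  edge (6, 4)→(0, 8): d=(-6,4) inclusive
    (3,0)@(7, 1): e=[0,-6,14] → ·  [on edge]
    (2,1)@(5, 3): e=[0,-2,10] → ·  [on edge]
    (1,2)@(3, 5): e=[0,2,6] → #  [on edge]
    (2,2)@(5, 5): e=[8,2,-2] → ·
    (0,3)@(1, 7): e=[0,6,2] → #  [on edge]
    (1,3)@(3, 7): e=[8,6,-6] → ·
    (0,4)@(1, 9): e=[8,10,-10] → ·
  covered (2 px):
    · · · · ·
    · · · · ·
    · # · · ·
    # · · · ·
    · · · · ·
    · · · · ·

Final: 2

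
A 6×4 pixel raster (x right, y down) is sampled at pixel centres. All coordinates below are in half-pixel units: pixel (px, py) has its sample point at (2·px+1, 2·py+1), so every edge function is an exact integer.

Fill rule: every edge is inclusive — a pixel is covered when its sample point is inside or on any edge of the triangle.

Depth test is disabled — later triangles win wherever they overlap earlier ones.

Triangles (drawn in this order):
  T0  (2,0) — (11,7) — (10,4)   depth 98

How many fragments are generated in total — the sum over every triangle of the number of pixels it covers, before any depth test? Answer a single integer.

T0:
  2·area = 20  (B↔C swapped to make it positive)
  edge (2, 0)→(10, 4): d=(8,4) inclusive
  edge (10, 4)→(11, 7): d=(1,3) inclusive
  edge (11, 7)→(2, 0): d=(-9,-7) inclusive
    (4,0)@(9, 1): e=[-20,0,40] → ·  [on edge]
    (3,1)@(7, 3): e=[4,8,8] → █
    (4,1)@(9, 3): e=[-4,2,22] → ·
    (3,2)@(7, 5): e=[20,10,-10] → ·
    (4,2)@(9, 5): e=[12,4,4] → █
    (5,2)@(11, 5): e=[4,-2,18] → ·
    (4,3)@(9, 7): e=[28,6,-14] → ·
    (5,3)@(11, 7): e=[20,0,0] → █  [on edge]
  covered (3 px):
    · · · · · ·
    · · · █ · ·
    · · · · █ ·
    · · · · · █

Result: 3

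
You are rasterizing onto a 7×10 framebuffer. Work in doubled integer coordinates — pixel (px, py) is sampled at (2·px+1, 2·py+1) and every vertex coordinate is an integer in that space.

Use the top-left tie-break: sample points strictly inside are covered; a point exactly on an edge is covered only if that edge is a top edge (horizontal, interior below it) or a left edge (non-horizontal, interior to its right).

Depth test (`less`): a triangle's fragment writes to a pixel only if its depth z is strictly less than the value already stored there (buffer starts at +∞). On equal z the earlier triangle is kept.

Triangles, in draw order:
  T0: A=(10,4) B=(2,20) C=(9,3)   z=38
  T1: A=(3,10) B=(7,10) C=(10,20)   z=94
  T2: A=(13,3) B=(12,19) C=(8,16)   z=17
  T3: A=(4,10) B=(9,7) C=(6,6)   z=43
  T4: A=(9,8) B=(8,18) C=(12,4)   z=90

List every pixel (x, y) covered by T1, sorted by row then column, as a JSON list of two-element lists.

T0:
  2·area = 24
  edge (10, 4)→(2, 20): d=(-8,16) right/bottom  bias=-1
  edge (2, 20)→(9, 3): d=(7,-17) top-left  bias=+0
  edge (9, 3)→(10, 4): d=(1,1) right/bottom  bias=-1
    (3,0)@(7, 1): e=[72,-48,0] → ·  [on edge]
    (4,1)@(9, 3): e=[24,0,0] → ·  [on edge]
    (4,2)@(9, 5): e=[8,14,2] → █
    (5,2)@(11, 5): e=[-24,48,0] → ·  [on edge]
    (4,3)@(9, 7): e=[-8,28,4] → ·
    (6,3)@(13, 7): e=[-72,96,0] → ·  [on edge]
    (3,4)@(7, 9): e=[8,8,8] → █
    (4,4)@(9, 9): e=[-24,42,6] → ·
    (3,5)@(7, 11): e=[-8,22,10] → ·
    (2,6)@(5, 13): e=[8,2,14] → █
    (3,6)@(7, 13): e=[-24,36,12] → ·
    (2,7)@(5, 15): e=[-8,16,16] → ·
  covered (3 px):
    · · · · · · ·
    · · · · · · ·
    · · · · █ · ·
    · · · · · · ·
    · · · █ · · ·
    · · · · · · ·
    · · █ · · · ·
    · · · · · · ·
    · · · · · · ·
    · · · · · · ·
T1:
  2·area = 40
  edge (3, 10)→(7, 10): d=(4,0) top-left  bias=+0
  edge (7, 10)→(10, 20): d=(3,10) right/bottom  bias=-1
  edge (10, 20)→(3, 10): d=(-7,-10) top-left  bias=+0
    (2,5)@(5, 11): e=[4,23,13] → █
    (3,5)@(7, 11): e=[4,3,33] → █
    (4,5)@(9, 11): e=[4,-17,53] → ·
    (2,6)@(5, 13): e=[12,29,-1] → ·
    (3,6)@(7, 13): e=[12,9,19] → █
    (4,6)@(9, 13): e=[12,-11,39] → ·
    (3,7)@(7, 15): e=[20,15,5] → █
    (4,7)@(9, 15): e=[20,-5,25] → ·
    (3,8)@(7, 17): e=[28,21,-9] → ·
    (4,8)@(9, 17): e=[28,1,11] → █
    (5,8)@(11, 17): e=[28,-19,31] → ·
    (4,9)@(9, 19): e=[36,7,-3] → ·
  covered (5 px):
    · · · · · · ·
    · · · · · · ·
    · · · · · · ·
    · · · · · · ·
    · · · · · · ·
    · · █ █ · · ·
    · · · █ · · ·
    · · · █ · · ·
    · · · · █ · ·
    · · · · · · ·
T2:
  2·area = 67
  edge (13, 3)→(12, 19): d=(-1,16) right/bottom  bias=-1
  edge (12, 19)→(8, 16): d=(-4,-3) top-left  bias=+0
  edge (8, 16)→(13, 3): d=(5,-13) top-left  bias=+0
    (6,1)@(13, 3): e=[0,67,0] → ·  [on edge]
    (5,4)@(11, 9): e=[26,37,4] → █
    (6,4)@(13, 9): e=[-6,43,30] → ·
    (5,5)@(11, 11): e=[24,29,14] → █
    (6,5)@(13, 11): e=[-8,35,40] → ·
    (5,6)@(11, 13): e=[22,21,24] → █
    (6,6)@(13, 13): e=[-10,27,50] → ·
    (4,7)@(9, 15): e=[52,7,8] → █
    (6,7)@(13, 15): e=[-12,19,60] → ·
    (4,8)@(9, 17): e=[50,-1,18] → ·
    (5,8)@(11, 17): e=[18,5,44] → █
    (6,8)@(13, 17): e=[-14,11,70] → ·
  covered (6 px):
    · · · · · · ·
    · · · · · · ·
    · · · · · · ·
    · · · · · · ·
    · · · · · █ ·
    · · · · · █ ·
    · · · · · █ ·
    · · · · █ █ ·
    · · · · · █ ·
    · · · · · · ·
T3:
  2·area = 14  (B↔C swapped to make it positive)
  edge (4, 10)→(6, 6): d=(2,-4) top-left  bias=+0
  edge (6, 6)→(9, 7): d=(3,1) right/bottom  bias=-1
  edge (9, 7)→(4, 10): d=(-5,3) right/bottom  bias=-1
    (1,2)@(3, 5): e=[-14,0,28] → ·  [on edge]
    (3,3)@(7, 7): e=[6,2,6] → █
    (4,3)@(9, 7): e=[14,0,0] → ·  [on edge]
    (2,4)@(5, 9): e=[2,10,2] → █
    (3,4)@(7, 9): e=[10,8,-4] → ·
    (2,5)@(5, 11): e=[6,16,-8] → ·
  covered (2 px):
    · · · · · · ·
    · · · · · · ·
    · · · · · · ·
    · · · █ · · ·
    · · █ · · · ·
    · · · · · · ·
    · · · · · · ·
    · · · · · · ·
    · · · · · · ·
    · · · · · · ·
T4:
  2·area = 26  (B↔C swapped to make it positive)
  edge (9, 8)→(12, 4): d=(3,-4) top-left  bias=+0
  edge (12, 4)→(8, 18): d=(-4,14) right/bottom  bias=-1
  edge (8, 18)→(9, 8): d=(1,-10) top-left  bias=+0
    (5,3)@(11, 7): e=[5,2,19] → █
    (6,3)@(13, 7): e=[13,-26,39] → ·
    (4,4)@(9, 9): e=[3,22,1] → █
    (5,4)@(11, 9): e=[11,-6,21] → ·
    (4,5)@(9, 11): e=[9,14,3] → █
    (5,5)@(11, 11): e=[17,-14,23] → ·
    (4,6)@(9, 13): e=[15,6,5] → █
    (5,6)@(11, 13): e=[23,-22,25] → ·
    (4,7)@(9, 15): e=[21,-2,7] → ·
  covered (4 px):
    · · · · · · ·
    · · · · · · ·
    · · · · · · ·
    · · · · · █ ·
    · · · · █ · ·
    · · · · █ · ·
    · · · · █ · ·
    · · · · · · ·
    · · · · · · ·
    · · · · · · ·

Answer: [[2,5],[3,5],[3,6],[3,7],[4,8]]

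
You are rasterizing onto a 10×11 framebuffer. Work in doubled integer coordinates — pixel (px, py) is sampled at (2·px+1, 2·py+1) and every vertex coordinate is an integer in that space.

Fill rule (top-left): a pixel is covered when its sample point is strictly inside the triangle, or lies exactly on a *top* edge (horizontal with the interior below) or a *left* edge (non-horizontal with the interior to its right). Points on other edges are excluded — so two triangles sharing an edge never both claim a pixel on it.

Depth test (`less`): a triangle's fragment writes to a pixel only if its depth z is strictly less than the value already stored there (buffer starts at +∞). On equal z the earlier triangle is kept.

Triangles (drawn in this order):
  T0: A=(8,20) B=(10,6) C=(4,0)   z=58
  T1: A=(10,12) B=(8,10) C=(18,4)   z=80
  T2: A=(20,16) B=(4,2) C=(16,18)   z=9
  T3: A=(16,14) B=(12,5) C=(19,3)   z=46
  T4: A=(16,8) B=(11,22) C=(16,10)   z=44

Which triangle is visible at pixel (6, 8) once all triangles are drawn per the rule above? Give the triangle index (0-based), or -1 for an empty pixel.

T0:
  2·area = 96  (B↔C swapped to make it positive)
  edge (8, 20)→(4, 0): d=(-4,-20) top-left  bias=+0
  edge (4, 0)→(10, 6): d=(6,6) right/bottom  bias=-1
  edge (10, 6)→(8, 20): d=(-2,14) right/bottom  bias=-1
    (2,0)@(5, 1): e=[16,0,80] → .  [on edge]
    (2,1)@(5, 3): e=[8,12,76] → X
    (3,1)@(7, 3): e=[48,0,48] → .  [on edge]
    (2,2)@(5, 5): e=[0,24,72] → X  [on edge]
    (3,2)@(7, 5): e=[40,12,44] → X
    (4,2)@(9, 5): e=[80,0,16] → .  [on edge]
    (2,3)@(5, 7): e=[-8,36,68] → .
    (3,3)@(7, 7): e=[32,24,40] → X
    (4,3)@(9, 7): e=[72,12,12] → X
    (5,3)@(11, 7): e=[112,0,-16] → .  [on edge]
    (3,4)@(7, 9): e=[24,36,36] → X
    (5,4)@(11, 9): e=[104,12,-20] → .
    (6,4)@(13, 9): e=[144,0,-48] → .  [on edge]
    (7,5)@(15, 11): e=[176,0,-80] → .  [on edge]
    (4,6)@(9, 13): e=[48,48,0] → .  [on edge]
    (8,6)@(17, 13): e=[208,0,-112] → .  [on edge]
    (3,7)@(7, 15): e=[0,72,24] → X  [on edge]
    (9,7)@(19, 15): e=[240,0,-144] → .  [on edge]
  covered (11 px):
    . . . . . . . . . .
    . . X . . . . . . .
    . . X X . . . . . .
    . . . X X . . . . .
    . . . X X . . . . .
    . . . X X . . . . .
    . . . X . . . . . .
    . . . X . . . . . .
    . . . . . . . . . .
    . . . . . . . . . .
    . . . . . . . . . .
T1:
  2·area = 32
  edge (10, 12)→(8, 10): d=(-2,-2) top-left  bias=+0
  edge (8, 10)→(18, 4): d=(10,-6) top-left  bias=+0
  edge (18, 4)→(10, 12): d=(-8,8) right/bottom  bias=-1
    (0,1)@(1, 3): e=[0,-112,144] → .  [on edge]
    (9,1)@(19, 3): e=[36,-4,0] → .  [on edge]
    (1,2)@(3, 5): e=[0,-80,112] → .  [on edge]
    (8,2)@(17, 5): e=[28,4,0] → .  [on edge]
    (2,3)@(5, 7): e=[0,-48,80] → .  [on edge]
    (6,3)@(13, 7): e=[16,0,16] → X  [on edge]
    (7,3)@(15, 7): e=[20,12,0] → .  [on edge]
    (3,4)@(7, 9): e=[0,-16,48] → .  [on edge]
    (5,4)@(11, 9): e=[8,8,16] → X
    (6,4)@(13, 9): e=[12,20,0] → .  [on edge]
    (4,5)@(9, 11): e=[0,16,16] → X  [on edge]
    (5,5)@(11, 11): e=[4,28,0] → .  [on edge]
    (1,6)@(3, 13): e=[-16,0,48] → .  [on edge]
    (4,6)@(9, 13): e=[-4,36,0] → .  [on edge]
    (5,6)@(11, 13): e=[0,48,-16] → .  [on edge]
    (3,7)@(7, 15): e=[-12,44,0] → .  [on edge]
    (6,7)@(13, 15): e=[0,80,-48] → .  [on edge]
    (2,8)@(5, 17): e=[-20,52,0] → .  [on edge]
    (7,8)@(15, 17): e=[0,112,-80] → .  [on edge]
    (1,9)@(3, 19): e=[-28,60,0] → .  [on edge]
    (8,9)@(17, 19): e=[0,144,-112] → .  [on edge]
    (0,10)@(1, 21): e=[-36,68,0] → .  [on edge]
    (9,10)@(19, 21): e=[0,176,-144] → .  [on edge]
  covered (3 px):
    . . . . . . . . . .
    . . . . . . . . . .
    . . . . . . . . . .
    . . . . . . X . . .
    . . . . . X . . . .
    . . . . X . . . . .
    . . . . . . . . . .
    . . . . . . . . . .
    . . . . . . . . . .
    . . . . . . . . . .
    . . . . . . . . . .
T2:
  2·area = 88  (B↔C swapped to make it positive)
  edge (20, 16)→(16, 18): d=(-4,2) right/bottom  bias=-1
  edge (16, 18)→(4, 2): d=(-12,-16) top-left  bias=+0
  edge (4, 2)→(20, 16): d=(16,14) right/bottom  bias=-1
    (2,1)@(5, 3): e=[82,4,2] → X
    (3,1)@(7, 3): e=[78,36,-26] → .
    (2,2)@(5, 5): e=[74,-20,34] → .
    (3,2)@(7, 5): e=[70,12,6] → X
    (4,2)@(9, 5): e=[66,44,-22] → .
    (3,3)@(7, 7): e=[62,-12,38] → .
    (4,3)@(9, 7): e=[58,20,10] → X
    (5,3)@(11, 7): e=[54,52,-18] → .
    (4,4)@(9, 9): e=[50,-4,42] → .
    (5,4)@(11, 9): e=[46,28,14] → X
    (6,4)@(13, 9): e=[42,60,-14] → .
    (5,5)@(11, 11): e=[38,4,46] → X
  covered (11 px):
    . . . . . . . . . .
    . . X . . . . . . .
    . . . X . . . . . .
    . . . . X . . . . .
    . . . . . X . . . .
    . . . . . X X . . .
    . . . . . . X X . .
    . . . . . . . X X .
    . . . . . . . . X .
    . . . . . . . . . .
    . . . . . . . . . .
T3:
  2·area = 71
  edge (16, 14)→(12, 5): d=(-4,-9) top-left  bias=+0
  edge (12, 5)→(19, 3): d=(7,-2) top-left  bias=+0
  edge (19, 3)→(16, 14): d=(-3,11) right/bottom  bias=-1
    (9,1)@(19, 3): e=[71,0,0] → .  [on edge]
    (6,2)@(13, 5): e=[9,2,60] → X
    (7,2)@(15, 5): e=[27,6,38] → X
    (8,2)@(17, 5): e=[45,10,16] → X
    (9,2)@(19, 5): e=[63,14,-6] → .
    (2,3)@(5, 7): e=[-71,0,142] → .  [on edge]
    (6,3)@(13, 7): e=[1,16,54] → X
    (9,3)@(19, 7): e=[55,28,-12] → .
    (6,4)@(13, 9): e=[-7,30,48] → .
    (7,4)@(15, 9): e=[11,34,26] → X
    (9,4)@(19, 9): e=[47,42,-18] → .
    (7,5)@(15, 11): e=[3,48,20] → X
  covered (9 px):
    . . . . . . . . . .
    . . . . . . . . . .
    . . . . . . X X X .
    . . . . . . X X X .
    . . . . . . . X X .
    . . . . . . . X . .
    . . . . . . . . . .
    . . . . . . . . . .
    . . . . . . . . . .
    . . . . . . . . . .
    . . . . . . . . . .
T4:
  2·area = 10  (B↔C swapped to make it positive)
  edge (16, 8)→(16, 10): d=(0,2) right/bottom  bias=-1
  edge (16, 10)→(11, 22): d=(-5,12) right/bottom  bias=-1
  edge (11, 22)→(16, 8): d=(5,-14) top-left  bias=+0
    (7,5)@(15, 11): e=[2,7,1] → X
    (8,5)@(17, 11): e=[-2,-17,29] → .
    (7,6)@(15, 13): e=[2,-3,11] → .
    (6,8)@(13, 17): e=[6,1,3] → X
    (7,8)@(15, 17): e=[2,-23,31] → .
    (6,9)@(13, 19): e=[6,-9,13] → .
  covered (2 px):
    . . . . . . . . . .
    . . . . . . . . . .
    . . . . . . . . . .
    . . . . . . . . . .
    . . . . . . . . . .
    . . . . . . . X . .
    . . . . . . . . . .
    . . . . . . . . . .
    . . . . . . X . . .
    . . . . . . . . . .
    . . . . . . . . . .

Z-buffer (winner per pixel, '.' = empty):
  . . . . . . . . . .
  . . 2 . . . . . . .
  . . 0 2 . . 3 3 3 .
  . . . 0 2 . 3 3 3 .
  . . . 0 0 2 . 3 3 .
  . . . 0 0 2 2 4 . .
  . . . 0 . . 2 2 . .
  . . . 0 . . . 2 2 .
  . . . . . . 4 . 2 .
  . . . . . . . . . .
  . . . . . . . . . .

Final: 4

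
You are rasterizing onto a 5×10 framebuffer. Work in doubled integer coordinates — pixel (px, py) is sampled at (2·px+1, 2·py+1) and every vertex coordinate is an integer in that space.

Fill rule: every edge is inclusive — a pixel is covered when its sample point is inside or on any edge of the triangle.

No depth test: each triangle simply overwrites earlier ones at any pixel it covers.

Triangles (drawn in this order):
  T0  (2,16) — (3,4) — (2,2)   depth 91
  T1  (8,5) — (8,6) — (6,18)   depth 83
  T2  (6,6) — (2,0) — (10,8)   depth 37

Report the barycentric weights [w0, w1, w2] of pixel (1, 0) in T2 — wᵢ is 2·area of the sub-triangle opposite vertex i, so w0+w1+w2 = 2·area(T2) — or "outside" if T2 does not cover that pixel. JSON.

T0:
  2·area = 14  (B↔C swapped to make it positive)
  edge (2, 16)→(2, 2): d=(0,-14) inclusive
  edge (2, 2)→(3, 4): d=(1,2) inclusive
  edge (3, 4)→(2, 16): d=(-1,12) inclusive
  covered (0 px):
    . . . . .
    . . . . .
    . . . . .
    . . . . .
    . . . . .
    . . . . .
    . . . . .
    . . . . .
    . . . . .
    . . . . .
T1:
  2·area = 2
  edge (8, 5)→(8, 6): d=(0,1) inclusive
  edge (8, 6)→(6, 18): d=(-2,12) inclusive
  edge (6, 18)→(8, 5): d=(2,-13) inclusive
  covered (0 px):
    . . . . .
    . . . . .
    . . . . .
    . . . . .
    . . . . .
    . . . . .
    . . . . .
    . . . . .
    . . . . .
    . . . . .
T2:
  2·area = 16
  edge (6, 6)→(2, 0): d=(-4,-6) inclusive
  edge (2, 0)→(10, 8): d=(8,8) inclusive
  edge (10, 8)→(6, 6): d=(-4,-2) inclusive
    (1,0)@(3, 1): e=[2,0,14] → X  [on edge]
    (2,0)@(5, 1): e=[14,-16,18] → .
    (1,1)@(3, 3): e=[-6,16,6] → .
    (2,1)@(5, 3): e=[6,0,10] → X  [on edge]
    (3,1)@(7, 3): e=[18,-16,14] → .
    (2,2)@(5, 5): e=[-2,16,2] → .
    (3,2)@(7, 5): e=[10,0,6] → X  [on edge]
    (4,2)@(9, 5): e=[22,-16,10] → .
    (3,3)@(7, 7): e=[2,16,-2] → .
    (4,3)@(9, 7): e=[14,0,2] → X  [on edge]
    (4,4)@(9, 9): e=[6,16,-6] → .
  covered (4 px):
    . X . . .
    . . X . .
    . . . X .
    . . . . X
    . . . . .
    . . . . .
    . . . . .
    . . . . .
    . . . . .
    . . . . .

Result: [0,14,2]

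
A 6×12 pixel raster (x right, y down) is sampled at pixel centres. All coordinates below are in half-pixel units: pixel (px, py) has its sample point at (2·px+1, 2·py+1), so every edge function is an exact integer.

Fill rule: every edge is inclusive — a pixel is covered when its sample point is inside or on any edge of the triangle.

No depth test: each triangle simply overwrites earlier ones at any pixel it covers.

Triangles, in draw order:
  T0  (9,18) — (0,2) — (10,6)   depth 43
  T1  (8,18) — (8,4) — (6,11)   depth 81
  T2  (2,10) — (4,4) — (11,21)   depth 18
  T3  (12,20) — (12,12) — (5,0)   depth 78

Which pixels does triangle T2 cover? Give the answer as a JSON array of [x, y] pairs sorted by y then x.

T0:
  2·area = 124
  edge (9, 18)→(0, 2): d=(-9,-16) inclusive
  edge (0, 2)→(10, 6): d=(10,4) inclusive
  edge (10, 6)→(9, 18): d=(-1,12) inclusive
    (0,1)@(1, 3): e=[7,6,111] → X
    (1,1)@(3, 3): e=[39,-2,87] → .
    (0,2)@(1, 5): e=[-11,26,109] → .
    (1,2)@(3, 5): e=[21,18,85] → X
    (2,2)@(5, 5): e=[53,10,61] → X
    (3,2)@(7, 5): e=[85,2,37] → X
    (4,2)@(9, 5): e=[117,-6,13] → .
    (1,3)@(3, 7): e=[3,38,83] → X
    (4,3)@(9, 7): e=[99,14,11] → X
    (5,3)@(11, 7): e=[131,6,-13] → .
    (1,4)@(3, 9): e=[-15,58,81] → .
    (2,4)@(5, 9): e=[17,50,57] → X
  covered (17 px):
    . . . . . .
    X . . . . .
    . X X X . .
    . X X X X .
    . . X X X .
    . . . X X .
    . . . X X .
    . . . . X .
    . . . . X .
    . . . . . .
    . . . . . .
    . . . . . .
T1:
  2·area = 28  (B↔C swapped to make it positive)
  edge (8, 18)→(6, 11): d=(-2,-7) inclusive
  edge (6, 11)→(8, 4): d=(2,-7) inclusive
  edge (8, 4)→(8, 18): d=(0,14) inclusive
    (3,4)@(7, 9): e=[11,3,14] → X
    (4,4)@(9, 9): e=[25,17,-14] → .
    (3,5)@(7, 11): e=[7,7,14] → X
    (4,5)@(9, 11): e=[21,21,-14] → .
    (3,6)@(7, 13): e=[3,11,14] → X
    (4,6)@(9, 13): e=[17,25,-14] → .
    (3,7)@(7, 15): e=[-1,15,14] → .
  covered (3 px):
    . . . . . .
    . . . . . .
    . . . . . .
    . . . . . .
    . . . X . .
    . . . X . .
    . . . X . .
    . . . . . .
    . . . . . .
    . . . . . .
    . . . . . .
    . . . . . .
T2:
  2·area = 76
  edge (2, 10)→(4, 4): d=(2,-6) inclusive
  edge (4, 4)→(11, 21): d=(7,17) inclusive
  edge (11, 21)→(2, 10): d=(-9,-11) inclusive
    (2,0)@(5, 1): e=[0,-38,114] → .  [on edge]
    (1,3)@(3, 7): e=[0,38,38] → X  [on edge]
    (2,3)@(5, 7): e=[12,4,60] → X
    (3,3)@(7, 7): e=[24,-30,82] → .
    (1,4)@(3, 9): e=[4,52,20] → X
    (3,4)@(7, 9): e=[28,-16,64] → .
    (1,5)@(3, 11): e=[8,66,2] → X
    (3,5)@(7, 11): e=[32,-2,46] → .
    (0,6)@(1, 13): e=[0,114,-38] → .  [on edge]
    (1,6)@(3, 13): e=[12,80,-16] → .
    (2,6)@(5, 13): e=[24,46,6] → X
    (3,6)@(7, 13): e=[36,12,28] → X
    (5,10)@(11, 21): e=[76,0,0] → X  [on edge]
  covered (11 px):
    . . . . . .
    . . . . . .
    . . . . . .
    . X X . . .
    . X X . . .
    . X X . . .
    . . X X . .
    . . . X . .
    . . . . X .
    . . . . . .
    . . . . . X
    . . . . . .
T3:
  2·area = 56  (B↔C swapped to make it positive)
  edge (12, 20)→(5, 0): d=(-7,-20) inclusive
  edge (5, 0)→(12, 12): d=(7,12) inclusive
  edge (12, 12)→(12, 20): d=(0,8) inclusive
    (3,2)@(7, 5): e=[5,11,40] → X
    (4,2)@(9, 5): e=[45,-13,24] → .
    (3,3)@(7, 7): e=[-9,25,40] → .
    (4,3)@(9, 7): e=[31,1,24] → X
    (5,3)@(11, 7): e=[71,-23,8] → .
    (4,4)@(9, 9): e=[17,15,24] → X
    (5,4)@(11, 9): e=[57,-9,8] → .
    (4,5)@(9, 11): e=[3,29,24] → X
    (5,5)@(11, 11): e=[43,5,8] → X
    (4,6)@(9, 13): e=[-11,43,24] → .
    (5,6)@(11, 13): e=[29,19,8] → X
    (5,7)@(11, 15): e=[15,33,8] → X
  covered (8 px):
    . . . . . .
    . . . . . .
    . . . X . .
    . . . . X .
    . . . . X .
    . . . . X X
    . . . . . X
    . . . . . X
    . . . . . X
    . . . . . .
    . . . . . .
    . . . . . .

Final: [[1,3],[2,3],[1,4],[2,4],[1,5],[2,5],[2,6],[3,6],[3,7],[4,8],[5,10]]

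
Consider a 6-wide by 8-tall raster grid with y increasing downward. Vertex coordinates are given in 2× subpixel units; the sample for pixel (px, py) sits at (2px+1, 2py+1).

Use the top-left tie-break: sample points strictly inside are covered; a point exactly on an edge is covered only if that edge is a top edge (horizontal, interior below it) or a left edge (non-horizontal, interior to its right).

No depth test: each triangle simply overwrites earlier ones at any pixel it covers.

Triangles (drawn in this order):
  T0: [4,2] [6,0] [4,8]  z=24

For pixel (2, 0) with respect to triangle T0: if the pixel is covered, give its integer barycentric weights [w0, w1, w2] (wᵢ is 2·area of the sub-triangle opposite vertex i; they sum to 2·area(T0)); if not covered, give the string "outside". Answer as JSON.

T0:
  2·area = 12
  edge (4, 2)→(6, 0): d=(2,-2) top-left  bias=+0
  edge (6, 0)→(4, 8): d=(-2,8) right/bottom  bias=-1
  edge (4, 8)→(4, 2): d=(0,-6) top-left  bias=+0
    (2,0)@(5, 1): e=[0,6,6] → X  [on edge]
    (3,0)@(7, 1): e=[4,-10,18] → .
    (1,1)@(3, 3): e=[0,18,-6] → .  [on edge]
    (2,1)@(5, 3): e=[4,2,6] → X
    (3,1)@(7, 3): e=[8,-14,18] → .
    (0,2)@(1, 5): e=[0,30,-18] → .  [on edge]
    (2,2)@(5, 5): e=[8,-2,6] → .
  covered (2 px):
    . . X . . .
    . . X . . .
    . . . . . .
    . . . . . .
    . . . . . .
    . . . . . .
    . . . . . .
    . . . . . .

Answer: [6,6,0]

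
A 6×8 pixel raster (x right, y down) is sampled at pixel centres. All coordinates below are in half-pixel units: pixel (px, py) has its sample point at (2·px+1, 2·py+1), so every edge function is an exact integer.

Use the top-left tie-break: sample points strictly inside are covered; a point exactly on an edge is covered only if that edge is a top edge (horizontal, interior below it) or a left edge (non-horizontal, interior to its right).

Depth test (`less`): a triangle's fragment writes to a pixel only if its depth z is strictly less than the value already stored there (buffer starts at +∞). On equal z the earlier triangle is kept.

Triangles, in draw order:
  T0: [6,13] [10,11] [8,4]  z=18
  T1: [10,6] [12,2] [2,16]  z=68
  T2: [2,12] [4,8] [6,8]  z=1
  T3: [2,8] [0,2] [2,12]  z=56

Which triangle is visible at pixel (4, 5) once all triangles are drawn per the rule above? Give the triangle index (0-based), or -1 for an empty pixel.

T0:
  2·area = 32  (B↔C swapped to make it positive)
  edge (6, 13)→(8, 4): d=(2,-9) top-left  bias=+0
  edge (8, 4)→(10, 11): d=(2,7) right/bottom  bias=-1
  edge (10, 11)→(6, 13): d=(-4,2) right/bottom  bias=-1
    (3,4)@(7, 9): e=[1,17,14] → X
    (4,4)@(9, 9): e=[19,3,10] → X
    (5,4)@(11, 9): e=[37,-11,6] → .
    (3,5)@(7, 11): e=[5,21,6] → X
    (5,5)@(11, 11): e=[41,-7,-2] → .
    (3,6)@(7, 13): e=[9,25,-2] → .
    (4,6)@(9, 13): e=[27,11,-6] → .
  covered (4 px):
    . . . . . .
    . . . . . .
    . . . . . .
    . . . . . .
    . . . X X .
    . . . X X .
    . . . . . .
    . . . . . .
T1:
  2·area = 12  (B↔C swapped to make it positive)
  edge (10, 6)→(2, 16): d=(-8,10) right/bottom  bias=-1
  edge (2, 16)→(12, 2): d=(10,-14) top-left  bias=+0
  edge (12, 2)→(10, 6): d=(-2,4) right/bottom  bias=-1
    (4,3)@(9, 7): e=[2,8,2] → X
    (5,3)@(11, 7): e=[-18,36,-6] → .
    (3,4)@(7, 9): e=[6,0,6] → X  [on edge]
    (4,4)@(9, 9): e=[-14,28,-2] → .
    (3,5)@(7, 11): e=[-10,20,2] → .
  covered (2 px):
    . . . . . .
    . . . . . .
    . . . . . .
    . . . . X .
    . . . X . .
    . . . . . .
    . . . . . .
    . . . . . .
T2:
  2·area = 8
  edge (2, 12)→(4, 8): d=(2,-4) top-left  bias=+0
  edge (4, 8)→(6, 8): d=(2,0) top-left  bias=+0
  edge (6, 8)→(2, 12): d=(-4,4) right/bottom  bias=-1
    (5,1)@(11, 3): e=[18,-10,0] → .  [on edge]
    (4,2)@(9, 5): e=[14,-6,0] → .  [on edge]
    (3,3)@(7, 7): e=[10,-2,0] → .  [on edge]
    (2,4)@(5, 9): e=[6,2,0] → .  [on edge]
    (1,5)@(3, 11): e=[2,6,0] → .  [on edge]
    (0,6)@(1, 13): e=[-2,10,0] → .  [on edge]
  covered (0 px):
    . . . . . .
    . . . . . .
    . . . . . .
    . . . . . .
    . . . . . .
    . . . . . .
    . . . . . .
    . . . . . .
T3:
  2·area = 8  (B↔C swapped to make it positive)
  edge (2, 8)→(2, 12): d=(0,4) right/bottom  bias=-1
  edge (2, 12)→(0, 2): d=(-2,-10) top-left  bias=+0
  edge (0, 2)→(2, 8): d=(2,6) right/bottom  bias=-1
    (0,2)@(1, 5): e=[4,4,0] → .  [on edge]
    (0,3)@(1, 7): e=[4,0,4] → X  [on edge]
    (1,3)@(3, 7): e=[-4,20,-8] → .
    (0,4)@(1, 9): e=[4,-4,8] → .
    (1,5)@(3, 11): e=[-4,12,0] → .  [on edge]
  covered (1 px):
    . . . . . .
    . . . . . .
    . . . . . .
    X . . . . .
    . . . . . .
    . . . . . .
    . . . . . .
    . . . . . .

Z-buffer (winner per pixel, '.' = empty):
  . . . . . .
  . . . . . .
  . . . . . .
  3 . . . 1 .
  . . . 0 0 .
  . . . 0 0 .
  . . . . . .
  . . . . . .

Answer: 0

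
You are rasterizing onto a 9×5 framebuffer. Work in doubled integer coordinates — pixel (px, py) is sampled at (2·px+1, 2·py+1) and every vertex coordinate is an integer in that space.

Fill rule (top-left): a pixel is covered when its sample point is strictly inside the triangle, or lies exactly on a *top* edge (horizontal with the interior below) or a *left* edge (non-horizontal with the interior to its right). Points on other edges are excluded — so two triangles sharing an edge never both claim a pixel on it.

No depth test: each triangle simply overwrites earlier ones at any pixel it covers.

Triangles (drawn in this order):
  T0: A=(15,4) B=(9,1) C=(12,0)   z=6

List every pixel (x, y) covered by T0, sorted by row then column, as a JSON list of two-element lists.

T0:
  2·area = 15
  edge (15, 4)→(9, 1): d=(-6,-3) top-left  bias=+0
  edge (9, 1)→(12, 0): d=(3,-1) top-left  bias=+0
  edge (12, 0)→(15, 4): d=(3,4) right/bottom  bias=-1
    (4,0)@(9, 1): e=[0,0,15] → █  [on edge]
    (5,0)@(11, 1): e=[6,2,7] → █
    (6,0)@(13, 1): e=[12,4,-1] → ·
    (1,1)@(3, 3): e=[-30,0,45] → ·  [on edge]
    (4,1)@(9, 3): e=[-12,6,21] → ·
    (5,1)@(11, 3): e=[-6,8,13] → ·
    (6,1)@(13, 3): e=[0,10,5] → █  [on edge]
    (7,1)@(15, 3): e=[6,12,-3] → ·
    (6,2)@(13, 5): e=[-12,16,11] → ·
    (8,2)@(17, 5): e=[0,20,-5] → ·  [on edge]
  covered (3 px):
    · · · · █ █ · · ·
    · · · · · · █ · ·
    · · · · · · · · ·
    · · · · · · · · ·
    · · · · · · · · ·

Answer: [[4,0],[5,0],[6,1]]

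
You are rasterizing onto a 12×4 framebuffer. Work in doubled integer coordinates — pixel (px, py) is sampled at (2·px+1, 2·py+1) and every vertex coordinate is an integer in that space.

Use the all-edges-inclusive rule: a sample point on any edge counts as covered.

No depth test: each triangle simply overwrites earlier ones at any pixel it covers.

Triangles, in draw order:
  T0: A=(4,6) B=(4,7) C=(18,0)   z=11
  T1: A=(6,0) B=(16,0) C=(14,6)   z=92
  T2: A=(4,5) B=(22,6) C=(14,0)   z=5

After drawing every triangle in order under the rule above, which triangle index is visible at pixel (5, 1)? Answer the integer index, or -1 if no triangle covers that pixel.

T0:
  2·area = 14  (B↔C swapped to make it positive)
  edge (4, 6)→(18, 0): d=(14,-6) inclusive
  edge (18, 0)→(4, 7): d=(-14,7) inclusive
  edge (4, 7)→(4, 6): d=(0,-1) inclusive
    (5,1)@(11, 3): e=[0,7,7] → #  [on edge]
    (6,1)@(13, 3): e=[12,-7,9] → ·
    (3,2)@(7, 5): e=[4,7,3] → #
    (4,2)@(9, 5): e=[16,-7,5] → ·
    (5,2)@(11, 5): e=[28,-21,7] → ·
    (3,3)@(7, 7): e=[32,-21,3] → ·
  covered (2 px):
    · · · · · · · · · · · ·
    · · · · · # · · · · · ·
    · · · # · · · · · · · ·
    · · · · · · · · · · · ·
T1:
  2·area = 60
  edge (6, 0)→(16, 0): d=(10,0) inclusive
  edge (16, 0)→(14, 6): d=(-2,6) inclusive
  edge (14, 6)→(6, 0): d=(-8,-6) inclusive
    (4,0)@(9, 1): e=[10,40,10] → #
    (5,0)@(11, 1): e=[10,28,22] → #
    (6,0)@(13, 1): e=[10,16,34] → #
    (7,0)@(15, 1): e=[10,4,46] → #
    (8,0)@(17, 1): e=[10,-8,58] → ·
    (4,1)@(9, 3): e=[30,36,-6] → ·
    (5,1)@(11, 3): e=[30,24,6] → #
    (7,1)@(15, 3): e=[30,0,30] → #  [on edge]
    (8,1)@(17, 3): e=[30,-12,42] → ·
    (5,2)@(11, 5): e=[50,20,-10] → ·
    (6,2)@(13, 5): e=[50,8,2] → #
    (7,2)@(15, 5): e=[50,-4,14] → ·
  covered (8 px):
    · · · · # # # # · · · ·
    · · · · · # # # · · · ·
    · · · · · · # · · · · ·
    · · · · · · · · · · · ·
T2:
  2·area = 100  (B↔C swapped to make it positive)
  edge (4, 5)→(14, 0): d=(10,-5) inclusive
  edge (14, 0)→(22, 6): d=(8,6) inclusive
  edge (22, 6)→(4, 5): d=(-18,-1) inclusive
    (6,0)@(13, 1): e=[5,14,81] → #
    (7,0)@(15, 1): e=[15,2,83] → #
    (8,0)@(17, 1): e=[25,-10,85] → ·
    (4,1)@(9, 3): e=[5,54,41] → #
    (5,1)@(11, 3): e=[15,42,43] → #
    (8,1)@(17, 3): e=[45,6,49] → #
    (9,1)@(19, 3): e=[55,-6,51] → ·
    (2,2)@(5, 5): e=[5,94,1] → #
    (3,2)@(7, 5): e=[15,82,3] → #
    (9,2)@(19, 5): e=[75,10,15] → #
    (10,2)@(21, 5): e=[85,-2,17] → ·
    (2,3)@(5, 7): e=[25,110,-35] → ·
  covered (15 px):
    · · · · · · # # · · · ·
    · · · · # # # # # · · ·
    · · # # # # # # # # · ·
    · · · · · · · · · · · ·

Z-buffer (winner per pixel, '.' = empty):
  . . . . 1 1 2 2 . . . .
  . . . . 2 2 2 2 2 . . .
  . . 2 2 2 2 2 2 2 2 . .
  . . . . . . . . . . . .

Answer: 2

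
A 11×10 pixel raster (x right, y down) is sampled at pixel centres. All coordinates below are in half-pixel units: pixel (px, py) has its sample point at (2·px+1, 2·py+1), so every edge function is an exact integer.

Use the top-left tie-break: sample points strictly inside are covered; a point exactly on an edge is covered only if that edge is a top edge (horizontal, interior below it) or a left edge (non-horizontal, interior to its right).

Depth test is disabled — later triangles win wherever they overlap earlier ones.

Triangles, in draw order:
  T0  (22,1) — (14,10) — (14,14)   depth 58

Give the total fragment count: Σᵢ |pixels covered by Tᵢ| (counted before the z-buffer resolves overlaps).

T0:
  2·area = 32  (B↔C swapped to make it positive)
  edge (22, 1)→(14, 14): d=(-8,13) right/bottom  bias=-1
  edge (14, 14)→(14, 10): d=(0,-4) top-left  bias=+0
  edge (14, 10)→(22, 1): d=(8,-9) top-left  bias=+0
    (9,2)@(19, 5): e=[7,20,5] → X
    (10,2)@(21, 5): e=[-19,28,23] → .
    (8,3)@(17, 7): e=[17,12,3] → X
    (9,3)@(19, 7): e=[-9,20,21] → .
    (7,4)@(15, 9): e=[27,4,1] → X
    (9,4)@(19, 9): e=[-25,20,37] → .
    (7,5)@(15, 11): e=[11,4,17] → X
    (8,5)@(17, 11): e=[-15,12,35] → .
    (7,6)@(15, 13): e=[-5,4,33] → .
  covered (5 px):
    . . . . . . . . . . .
    . . . . . . . . . . .
    . . . . . . . . . X .
    . . . . . . . . X . .
    . . . . . . . X X . .
    . . . . . . . X . . .
    . . . . . . . . . . .
    . . . . . . . . . . .
    . . . . . . . . . . .
    . . . . . . . . . . .

Answer: 5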